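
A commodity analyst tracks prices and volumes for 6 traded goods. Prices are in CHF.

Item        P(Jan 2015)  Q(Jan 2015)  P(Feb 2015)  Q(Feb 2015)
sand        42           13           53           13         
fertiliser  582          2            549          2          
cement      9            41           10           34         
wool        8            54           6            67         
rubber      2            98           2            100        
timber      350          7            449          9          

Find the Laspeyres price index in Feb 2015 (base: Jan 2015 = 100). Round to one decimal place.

113.6

Laspeyres price index uses base-period quantities as weights.
ΣP(Feb 2015)·Q(Jan 2015) = 53×13 + 549×2 + 10×41 + 6×54 + 2×98 + 449×7 = 689 + 1098 + 410 + 324 + 196 + 3143 = 5860
ΣP(Jan 2015)·Q(Jan 2015) = 42×13 + 582×2 + 9×41 + 8×54 + 2×98 + 350×7 = 546 + 1164 + 369 + 432 + 196 + 2450 = 5157
Index = 5860 / 5157 × 100 = 113.6320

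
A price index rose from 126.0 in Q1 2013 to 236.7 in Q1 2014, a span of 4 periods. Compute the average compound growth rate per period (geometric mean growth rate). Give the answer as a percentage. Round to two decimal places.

17.07%

Growth factor = (236.7/126.0)^(1/4) = (1.878571)^(1/4) = 1.170730
Growth rate = 1.170730 − 1 = 0.170730 = 17.0730%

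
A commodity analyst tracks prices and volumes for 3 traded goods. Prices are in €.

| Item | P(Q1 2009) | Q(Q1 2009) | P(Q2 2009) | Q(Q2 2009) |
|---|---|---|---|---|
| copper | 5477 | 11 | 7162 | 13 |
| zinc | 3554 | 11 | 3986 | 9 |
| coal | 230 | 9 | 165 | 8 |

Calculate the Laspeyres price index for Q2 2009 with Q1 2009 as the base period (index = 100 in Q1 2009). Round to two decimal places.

Laspeyres price index uses base-period quantities as weights.
ΣP(Q2 2009)·Q(Q1 2009) = 7162×11 + 3986×11 + 165×9 = 78782 + 43846 + 1485 = 124113
ΣP(Q1 2009)·Q(Q1 2009) = 5477×11 + 3554×11 + 230×9 = 60247 + 39094 + 2070 = 101411
Index = 124113 / 101411 × 100 = 122.3861

122.39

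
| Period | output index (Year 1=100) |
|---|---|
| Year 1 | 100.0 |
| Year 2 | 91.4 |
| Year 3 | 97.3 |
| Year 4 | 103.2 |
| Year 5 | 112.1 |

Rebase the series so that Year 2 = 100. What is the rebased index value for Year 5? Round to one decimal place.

Rebased(Year 5) = 112.1 / 91.4 × 100 = 122.6477

122.6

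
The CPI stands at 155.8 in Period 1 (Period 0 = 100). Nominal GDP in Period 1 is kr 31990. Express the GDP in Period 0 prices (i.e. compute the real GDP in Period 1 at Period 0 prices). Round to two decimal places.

Real = Nominal ÷ (Index/100) = 31990 ÷ (155.8/100)
     = 31990 ÷ 1.558 = 20532.7343

20532.73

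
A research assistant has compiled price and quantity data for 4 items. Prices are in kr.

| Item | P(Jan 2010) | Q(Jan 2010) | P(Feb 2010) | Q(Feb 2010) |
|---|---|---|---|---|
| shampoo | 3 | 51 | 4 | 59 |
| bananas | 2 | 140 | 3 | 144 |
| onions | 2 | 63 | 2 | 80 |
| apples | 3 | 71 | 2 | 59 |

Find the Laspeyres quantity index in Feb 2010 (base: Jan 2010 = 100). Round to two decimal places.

103.89

Laspeyres quantity index uses base-period prices as weights.
ΣP(Jan 2010)·Q(Feb 2010) = 3×59 + 2×144 + 2×80 + 3×59 = 177 + 288 + 160 + 177 = 802
ΣP(Jan 2010)·Q(Jan 2010) = 3×51 + 2×140 + 2×63 + 3×71 = 153 + 280 + 126 + 213 = 772
Index = 802 / 772 × 100 = 103.8860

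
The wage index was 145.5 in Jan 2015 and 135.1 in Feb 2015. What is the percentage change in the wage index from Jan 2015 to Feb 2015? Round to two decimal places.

Change = (135.1 − 145.5) / 145.5 × 100
       = -10.4 / 145.5 × 100 = -7.1478%

-7.15%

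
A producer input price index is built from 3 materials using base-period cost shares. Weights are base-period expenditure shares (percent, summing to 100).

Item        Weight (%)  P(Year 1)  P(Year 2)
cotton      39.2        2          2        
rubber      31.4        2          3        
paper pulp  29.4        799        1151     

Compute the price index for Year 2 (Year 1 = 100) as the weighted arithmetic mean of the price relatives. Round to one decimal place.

cotton: 39.2 × (2/2) = 39.2 × 1.000000 = 39.2000
rubber: 31.4 × (3/2) = 31.4 × 1.500000 = 47.1000
paper pulp: 29.4 × (1151/799) = 29.4 × 1.440551 = 42.3522
Index = Σ wᵢ·(p₁ᵢ/p₀ᵢ) = 39.2000 + 47.1000 + 42.3522 = 128.6522

128.7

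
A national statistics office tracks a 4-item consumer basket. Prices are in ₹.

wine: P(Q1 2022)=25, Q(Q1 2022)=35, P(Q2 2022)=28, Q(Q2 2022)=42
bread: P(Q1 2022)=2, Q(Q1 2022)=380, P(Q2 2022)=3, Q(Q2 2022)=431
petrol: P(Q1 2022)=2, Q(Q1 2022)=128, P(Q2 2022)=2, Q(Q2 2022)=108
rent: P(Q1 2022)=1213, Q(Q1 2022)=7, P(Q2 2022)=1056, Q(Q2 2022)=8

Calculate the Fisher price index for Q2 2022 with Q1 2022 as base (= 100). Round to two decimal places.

Laspeyres component (base-period weights):
ΣP(Q2 2022)Q(Q1 2022) = 28×35 + 3×380 + 2×128 + 1056×7 = 980 + 1140 + 256 + 7392 = 9768
ΣP(Q1 2022)Q(Q1 2022) = 25×35 + 2×380 + 2×128 + 1213×7 = 875 + 760 + 256 + 8491 = 10382
L = 9768 / 10382 × 100 = 94.0859
Paasche component (current-period weights):
ΣP(Q2 2022)Q(Q2 2022) = 28×42 + 3×431 + 2×108 + 1056×8 = 1176 + 1293 + 216 + 8448 = 11133
ΣP(Q1 2022)Q(Q2 2022) = 25×42 + 2×431 + 2×108 + 1213×8 = 1050 + 862 + 216 + 9704 = 11832
P = 11133 / 11832 × 100 = 94.0923
Fisher = √(L × P) = √(94.0859 × 94.0923) = 94.0891

94.09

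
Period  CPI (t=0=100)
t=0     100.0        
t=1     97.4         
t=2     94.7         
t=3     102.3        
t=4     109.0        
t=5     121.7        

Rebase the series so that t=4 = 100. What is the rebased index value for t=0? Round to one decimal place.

Rebased(t=0) = 100.0 / 109.0 × 100 = 91.7431

91.7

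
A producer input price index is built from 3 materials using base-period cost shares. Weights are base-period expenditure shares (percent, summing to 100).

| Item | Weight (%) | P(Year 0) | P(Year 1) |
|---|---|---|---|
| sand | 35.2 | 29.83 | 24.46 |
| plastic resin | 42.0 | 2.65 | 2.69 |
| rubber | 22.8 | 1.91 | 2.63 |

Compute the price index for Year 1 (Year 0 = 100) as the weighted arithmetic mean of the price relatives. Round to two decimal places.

102.89

sand: 35.2 × (24.46/29.83) = 35.2 × 0.819980 = 28.8633
plastic resin: 42.0 × (2.69/2.65) = 42.0 × 1.015094 = 42.6340
rubber: 22.8 × (2.63/1.91) = 22.8 × 1.376963 = 31.3948
Index = Σ wᵢ·(p₁ᵢ/p₀ᵢ) = 28.8633 + 42.6340 + 31.3948 = 102.8920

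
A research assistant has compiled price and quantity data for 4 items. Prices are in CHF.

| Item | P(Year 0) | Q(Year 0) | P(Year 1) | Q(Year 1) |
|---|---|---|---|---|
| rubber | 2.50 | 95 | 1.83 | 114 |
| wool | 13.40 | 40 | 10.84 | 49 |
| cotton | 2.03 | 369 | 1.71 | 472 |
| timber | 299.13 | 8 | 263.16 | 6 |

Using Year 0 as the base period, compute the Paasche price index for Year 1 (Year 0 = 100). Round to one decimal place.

Paasche price index uses current-period quantities as weights.
ΣP(Year 1)·Q(Year 1) = 1.83×114 + 10.84×49 + 1.71×472 + 263.16×6 = 208.62 + 531.16 + 807.12 + 1578.96 = 3125.86
ΣP(Year 0)·Q(Year 1) = 2.50×114 + 13.40×49 + 2.03×472 + 299.13×6 = 285 + 656.6 + 958.16 + 1794.78 = 3694.54
Index = 3125.86 / 3694.54 × 100 = 84.6076

84.6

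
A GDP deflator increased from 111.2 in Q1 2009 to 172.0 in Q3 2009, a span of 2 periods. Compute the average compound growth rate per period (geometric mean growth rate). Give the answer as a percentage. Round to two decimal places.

24.37%

Growth factor = (172.0/111.2)^(1/2) = (1.546763)^(1/2) = 1.243689
Growth rate = 1.243689 − 1 = 0.243689 = 24.3689%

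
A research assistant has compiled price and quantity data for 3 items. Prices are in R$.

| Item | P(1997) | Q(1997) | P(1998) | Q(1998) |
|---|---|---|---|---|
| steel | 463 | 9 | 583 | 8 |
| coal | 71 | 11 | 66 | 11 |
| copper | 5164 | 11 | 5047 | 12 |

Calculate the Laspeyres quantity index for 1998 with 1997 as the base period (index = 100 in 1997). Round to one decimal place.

Laspeyres quantity index uses base-period prices as weights.
ΣP(1997)·Q(1998) = 463×8 + 71×11 + 5164×12 = 3704 + 781 + 61968 = 66453
ΣP(1997)·Q(1997) = 463×9 + 71×11 + 5164×11 = 4167 + 781 + 56804 = 61752
Index = 66453 / 61752 × 100 = 107.6127

107.6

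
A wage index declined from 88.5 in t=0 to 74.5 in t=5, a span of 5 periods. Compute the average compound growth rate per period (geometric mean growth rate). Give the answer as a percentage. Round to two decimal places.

-3.39%

Growth factor = (74.5/88.5)^(1/5) = (0.841808)^(1/5) = 0.966146
Growth rate = 0.966146 − 1 = -0.033854 = -3.3854%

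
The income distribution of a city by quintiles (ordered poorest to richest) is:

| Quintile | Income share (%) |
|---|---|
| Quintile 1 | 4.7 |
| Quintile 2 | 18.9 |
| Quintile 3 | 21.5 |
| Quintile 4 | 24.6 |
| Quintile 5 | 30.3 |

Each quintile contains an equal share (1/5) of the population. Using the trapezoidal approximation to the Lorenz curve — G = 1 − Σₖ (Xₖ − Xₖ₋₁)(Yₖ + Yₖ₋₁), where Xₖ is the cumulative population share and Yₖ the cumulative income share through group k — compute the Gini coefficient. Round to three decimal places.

Cumulative income shares Yₖ: 0.0470, 0.2360, 0.4510, 0.6970, 1.0000
Σ (Xₖ−Xₖ₋₁)(Yₖ+Yₖ₋₁) = (1/5)(0.0470+0.0000) + (1/5)(0.2360+0.0470) + (1/5)(0.4510+0.2360) + (1/5)(0.6970+0.4510) + (1/5)(1.0000+0.6970)
  = 0.0094 + 0.0566 + 0.1374 + 0.2296 + 0.3394 = 0.7724
G = 1 − 0.7724 = 0.2276

0.228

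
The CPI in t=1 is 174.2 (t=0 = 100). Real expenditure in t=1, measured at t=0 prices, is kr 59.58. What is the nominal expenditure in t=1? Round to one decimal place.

Nominal = Real × (Index/100) = 59.58 × (174.2/100)
        = 59.58 × 1.742 = 103.7884

103.8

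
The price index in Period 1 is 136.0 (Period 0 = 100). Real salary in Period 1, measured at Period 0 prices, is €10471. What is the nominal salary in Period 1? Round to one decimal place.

14240.6

Nominal = Real × (Index/100) = 10471 × (136.0/100)
        = 10471 × 1.360 = 14240.5600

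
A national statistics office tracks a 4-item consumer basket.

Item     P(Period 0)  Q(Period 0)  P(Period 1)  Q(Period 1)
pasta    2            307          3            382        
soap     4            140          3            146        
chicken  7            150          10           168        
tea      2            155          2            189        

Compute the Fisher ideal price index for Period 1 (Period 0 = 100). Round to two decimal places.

124.92

Laspeyres component (base-period weights):
ΣP(Period 1)Q(Period 0) = 3×307 + 3×140 + 10×150 + 2×155 = 921 + 420 + 1500 + 310 = 3151
ΣP(Period 0)Q(Period 0) = 2×307 + 4×140 + 7×150 + 2×155 = 614 + 560 + 1050 + 310 = 2534
L = 3151 / 2534 × 100 = 124.3489
Paasche component (current-period weights):
ΣP(Period 1)Q(Period 1) = 3×382 + 3×146 + 10×168 + 2×189 = 1146 + 438 + 1680 + 378 = 3642
ΣP(Period 0)Q(Period 1) = 2×382 + 4×146 + 7×168 + 2×189 = 764 + 584 + 1176 + 378 = 2902
P = 3642 / 2902 × 100 = 125.4997
Fisher = √(L × P) = √(124.3489 × 125.4997) = 124.9229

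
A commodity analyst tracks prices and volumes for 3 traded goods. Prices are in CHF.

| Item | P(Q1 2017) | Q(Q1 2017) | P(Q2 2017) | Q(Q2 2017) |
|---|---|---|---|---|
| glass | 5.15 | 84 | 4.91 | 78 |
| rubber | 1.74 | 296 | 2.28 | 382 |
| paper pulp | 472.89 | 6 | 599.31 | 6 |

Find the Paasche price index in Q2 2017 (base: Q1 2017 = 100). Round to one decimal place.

124.2

Paasche price index uses current-period quantities as weights.
ΣP(Q2 2017)·Q(Q2 2017) = 4.91×78 + 2.28×382 + 599.31×6 = 382.98 + 870.96 + 3595.86 = 4849.8
ΣP(Q1 2017)·Q(Q2 2017) = 5.15×78 + 1.74×382 + 472.89×6 = 401.7 + 664.68 + 2837.34 = 3903.72
Index = 4849.8 / 3903.72 × 100 = 124.2353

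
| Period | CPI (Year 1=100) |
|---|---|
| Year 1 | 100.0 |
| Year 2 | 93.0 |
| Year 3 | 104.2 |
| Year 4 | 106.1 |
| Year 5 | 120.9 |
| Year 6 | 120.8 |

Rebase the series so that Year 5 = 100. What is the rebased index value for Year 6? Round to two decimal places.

Rebased(Year 6) = 120.8 / 120.9 × 100 = 99.9173

99.92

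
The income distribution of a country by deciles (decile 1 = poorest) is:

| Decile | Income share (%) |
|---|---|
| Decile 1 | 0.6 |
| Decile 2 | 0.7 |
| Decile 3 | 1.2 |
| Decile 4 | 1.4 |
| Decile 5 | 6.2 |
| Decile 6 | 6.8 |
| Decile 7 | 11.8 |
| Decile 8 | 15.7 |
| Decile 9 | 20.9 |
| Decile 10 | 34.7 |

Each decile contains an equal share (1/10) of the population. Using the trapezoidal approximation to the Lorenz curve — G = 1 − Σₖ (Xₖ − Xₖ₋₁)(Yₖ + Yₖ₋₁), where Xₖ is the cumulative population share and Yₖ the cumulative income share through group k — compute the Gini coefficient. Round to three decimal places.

Cumulative income shares Yₖ: 0.0060, 0.0130, 0.0250, 0.0390, 0.1010, 0.1690, 0.2870, 0.4440, 0.6530, 1.0000
Σ (Xₖ−Xₖ₋₁)(Yₖ+Yₖ₋₁) = (1/10)(0.0060+0.0000) + (1/10)(0.0130+0.0060) + (1/10)(0.0250+0.0130) + (1/10)(0.0390+0.0250) + (1/10)(0.1010+0.0390) + (1/10)(0.1690+0.1010) + (1/10)(0.2870+0.1690) + (1/10)(0.4440+0.2870) + (1/10)(0.6530+0.4440) + (1/10)(1.0000+0.6530)
  = 0.0006 + 0.0019 + 0.0038 + 0.0064 + 0.0140 + 0.0270 + 0.0456 + 0.0731 + 0.1097 + 0.1653 = 0.4474
G = 1 − 0.4474 = 0.5526

0.553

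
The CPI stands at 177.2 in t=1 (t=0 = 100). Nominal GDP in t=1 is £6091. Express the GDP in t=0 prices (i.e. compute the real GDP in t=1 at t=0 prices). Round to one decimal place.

3437.4

Real = Nominal ÷ (Index/100) = 6091 ÷ (177.2/100)
     = 6091 ÷ 1.772 = 3437.3589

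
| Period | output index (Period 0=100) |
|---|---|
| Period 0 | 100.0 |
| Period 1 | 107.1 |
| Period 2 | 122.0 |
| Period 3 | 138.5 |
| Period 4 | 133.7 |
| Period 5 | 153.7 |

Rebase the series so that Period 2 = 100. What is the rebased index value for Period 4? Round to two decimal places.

Rebased(Period 4) = 133.7 / 122.0 × 100 = 109.5902

109.59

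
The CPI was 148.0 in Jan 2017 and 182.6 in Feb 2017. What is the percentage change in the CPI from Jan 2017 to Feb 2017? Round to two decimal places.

Change = (182.6 − 148.0) / 148.0 × 100
       = 34.6 / 148.0 × 100 = 23.3784%

23.38%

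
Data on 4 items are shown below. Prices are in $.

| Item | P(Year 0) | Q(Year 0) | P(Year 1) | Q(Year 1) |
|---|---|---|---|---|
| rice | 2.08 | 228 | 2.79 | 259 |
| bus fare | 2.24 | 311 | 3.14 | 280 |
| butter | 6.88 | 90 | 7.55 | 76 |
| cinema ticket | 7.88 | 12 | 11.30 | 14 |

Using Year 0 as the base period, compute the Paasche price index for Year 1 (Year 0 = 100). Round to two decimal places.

Paasche price index uses current-period quantities as weights.
ΣP(Year 1)·Q(Year 1) = 2.79×259 + 3.14×280 + 7.55×76 + 11.30×14 = 722.61 + 879.2 + 573.8 + 158.2 = 2333.81
ΣP(Year 0)·Q(Year 1) = 2.08×259 + 2.24×280 + 6.88×76 + 7.88×14 = 538.72 + 627.2 + 522.88 + 110.32 = 1799.12
Index = 2333.81 / 1799.12 × 100 = 129.7195

129.72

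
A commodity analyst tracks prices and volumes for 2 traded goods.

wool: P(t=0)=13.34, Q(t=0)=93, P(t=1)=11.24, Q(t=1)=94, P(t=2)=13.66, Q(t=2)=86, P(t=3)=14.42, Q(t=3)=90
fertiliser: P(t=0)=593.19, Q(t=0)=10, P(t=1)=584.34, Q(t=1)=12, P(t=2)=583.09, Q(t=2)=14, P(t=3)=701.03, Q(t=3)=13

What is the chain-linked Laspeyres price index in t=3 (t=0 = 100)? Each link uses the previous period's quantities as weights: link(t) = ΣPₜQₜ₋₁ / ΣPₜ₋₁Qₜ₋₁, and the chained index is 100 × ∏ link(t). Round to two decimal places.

116.69

Link t=0→t=1:
ΣP(t=1)Q(t=0) = 11.24×93 + 584.34×10 = 1045.32 + 5843.4 = 6888.72
ΣP(t=0)Q(t=0) = 13.34×93 + 593.19×10 = 1240.62 + 5931.9 = 7172.52
link = 6888.72/7172.52 = 0.960432
Link t=1→t=2:
ΣP(t=2)Q(t=1) = 13.66×94 + 583.09×12 = 1284.04 + 6997.08 = 8281.12
ΣP(t=1)Q(t=1) = 11.24×94 + 584.34×12 = 1056.56 + 7012.08 = 8068.64
link = 8281.12/8068.64 = 1.026334
Link t=2→t=3:
ΣP(t=3)Q(t=2) = 14.42×86 + 701.03×14 = 1240.12 + 9814.42 = 11054.54
ΣP(t=2)Q(t=2) = 13.66×86 + 583.09×14 = 1174.76 + 8163.26 = 9338.02
link = 11054.54/9338.02 = 1.183821
Chained index = 100 × 0.960432 × 1.026334 × 1.183821 = 116.6921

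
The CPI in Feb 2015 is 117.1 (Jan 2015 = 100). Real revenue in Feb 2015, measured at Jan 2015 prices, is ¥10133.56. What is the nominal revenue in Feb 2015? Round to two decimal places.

11866.40

Nominal = Real × (Index/100) = 10133.56 × (117.1/100)
        = 10133.56 × 1.171 = 11866.3988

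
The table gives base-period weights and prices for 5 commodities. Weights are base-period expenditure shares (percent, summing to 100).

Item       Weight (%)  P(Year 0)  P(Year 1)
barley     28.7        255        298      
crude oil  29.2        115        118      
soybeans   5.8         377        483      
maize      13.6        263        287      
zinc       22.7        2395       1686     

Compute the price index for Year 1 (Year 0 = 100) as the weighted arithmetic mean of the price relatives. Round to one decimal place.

barley: 28.7 × (298/255) = 28.7 × 1.168627 = 33.5396
crude oil: 29.2 × (118/115) = 29.2 × 1.026087 = 29.9617
soybeans: 5.8 × (483/377) = 5.8 × 1.281167 = 7.4308
maize: 13.6 × (287/263) = 13.6 × 1.091255 = 14.8411
zinc: 22.7 × (1686/2395) = 22.7 × 0.703967 = 15.9800
Index = Σ wᵢ·(p₁ᵢ/p₀ᵢ) = 33.5396 + 29.9617 + 7.4308 + 14.8411 + 15.9800 = 101.7532

101.8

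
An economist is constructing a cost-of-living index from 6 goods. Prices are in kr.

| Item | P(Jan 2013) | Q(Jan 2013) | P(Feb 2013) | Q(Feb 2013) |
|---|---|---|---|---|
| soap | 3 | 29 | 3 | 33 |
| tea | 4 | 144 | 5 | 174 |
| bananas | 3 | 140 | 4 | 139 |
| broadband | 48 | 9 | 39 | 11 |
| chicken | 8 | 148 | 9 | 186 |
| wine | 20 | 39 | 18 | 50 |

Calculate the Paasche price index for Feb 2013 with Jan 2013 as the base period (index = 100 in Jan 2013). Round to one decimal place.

107.1

Paasche price index uses current-period quantities as weights.
ΣP(Feb 2013)·Q(Feb 2013) = 3×33 + 5×174 + 4×139 + 39×11 + 9×186 + 18×50 = 99 + 870 + 556 + 429 + 1674 + 900 = 4528
ΣP(Jan 2013)·Q(Feb 2013) = 3×33 + 4×174 + 3×139 + 48×11 + 8×186 + 20×50 = 99 + 696 + 417 + 528 + 1488 + 1000 = 4228
Index = 4528 / 4228 × 100 = 107.0956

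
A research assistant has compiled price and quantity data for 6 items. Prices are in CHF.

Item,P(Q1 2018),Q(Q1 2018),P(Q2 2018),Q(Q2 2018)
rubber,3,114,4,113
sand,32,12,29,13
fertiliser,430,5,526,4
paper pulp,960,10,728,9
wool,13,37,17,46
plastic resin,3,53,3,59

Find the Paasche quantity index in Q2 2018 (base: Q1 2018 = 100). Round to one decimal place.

90.8

Paasche quantity index uses current-period prices as weights.
ΣP(Q2 2018)·Q(Q2 2018) = 4×113 + 29×13 + 526×4 + 728×9 + 17×46 + 3×59 = 452 + 377 + 2104 + 6552 + 782 + 177 = 10444
ΣP(Q2 2018)·Q(Q1 2018) = 4×114 + 29×12 + 526×5 + 728×10 + 17×37 + 3×53 = 456 + 348 + 2630 + 7280 + 629 + 159 = 11502
Index = 10444 / 11502 × 100 = 90.8016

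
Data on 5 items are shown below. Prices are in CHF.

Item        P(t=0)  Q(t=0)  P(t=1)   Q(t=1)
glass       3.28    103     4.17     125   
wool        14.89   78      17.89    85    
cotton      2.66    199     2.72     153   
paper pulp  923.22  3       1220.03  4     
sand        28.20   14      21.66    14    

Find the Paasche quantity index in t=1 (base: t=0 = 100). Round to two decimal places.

Paasche quantity index uses current-period prices as weights.
ΣP(t=1)·Q(t=1) = 4.17×125 + 17.89×85 + 2.72×153 + 1220.03×4 + 21.66×14 = 521.25 + 1520.65 + 416.16 + 4880.12 + 303.24 = 7641.42
ΣP(t=1)·Q(t=0) = 4.17×103 + 17.89×78 + 2.72×199 + 1220.03×3 + 21.66×14 = 429.51 + 1395.42 + 541.28 + 3660.09 + 303.24 = 6329.54
Index = 7641.42 / 6329.54 × 100 = 120.7263

120.73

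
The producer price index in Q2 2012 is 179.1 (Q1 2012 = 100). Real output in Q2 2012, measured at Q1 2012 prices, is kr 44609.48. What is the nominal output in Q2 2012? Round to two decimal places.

Nominal = Real × (Index/100) = 44609.48 × (179.1/100)
        = 44609.48 × 1.791 = 79895.5787

79895.58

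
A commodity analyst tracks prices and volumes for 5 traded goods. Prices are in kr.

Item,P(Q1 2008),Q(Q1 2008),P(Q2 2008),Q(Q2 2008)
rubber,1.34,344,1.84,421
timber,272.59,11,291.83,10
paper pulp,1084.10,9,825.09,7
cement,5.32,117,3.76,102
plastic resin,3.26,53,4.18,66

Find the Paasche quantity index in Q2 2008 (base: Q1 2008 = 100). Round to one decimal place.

84.9

Paasche quantity index uses current-period prices as weights.
ΣP(Q2 2008)·Q(Q2 2008) = 1.84×421 + 291.83×10 + 825.09×7 + 3.76×102 + 4.18×66 = 774.64 + 2918.3 + 5775.63 + 383.52 + 275.88 = 10127.97
ΣP(Q2 2008)·Q(Q1 2008) = 1.84×344 + 291.83×11 + 825.09×9 + 3.76×117 + 4.18×53 = 632.96 + 3210.13 + 7425.81 + 439.92 + 221.54 = 11930.36
Index = 10127.97 / 11930.36 × 100 = 84.8924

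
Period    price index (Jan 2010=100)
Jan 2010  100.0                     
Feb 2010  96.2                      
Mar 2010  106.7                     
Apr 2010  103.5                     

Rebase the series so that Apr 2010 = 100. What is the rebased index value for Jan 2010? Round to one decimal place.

Rebased(Jan 2010) = 100.0 / 103.5 × 100 = 96.6184

96.6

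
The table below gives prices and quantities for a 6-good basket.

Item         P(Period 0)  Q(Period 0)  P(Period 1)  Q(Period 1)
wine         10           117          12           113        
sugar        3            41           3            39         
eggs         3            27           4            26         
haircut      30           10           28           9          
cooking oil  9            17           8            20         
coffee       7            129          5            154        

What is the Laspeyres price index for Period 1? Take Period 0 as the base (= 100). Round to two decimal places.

98.75

Laspeyres price index uses base-period quantities as weights.
ΣP(Period 1)·Q(Period 0) = 12×117 + 3×41 + 4×27 + 28×10 + 8×17 + 5×129 = 1404 + 123 + 108 + 280 + 136 + 645 = 2696
ΣP(Period 0)·Q(Period 0) = 10×117 + 3×41 + 3×27 + 30×10 + 9×17 + 7×129 = 1170 + 123 + 81 + 300 + 153 + 903 = 2730
Index = 2696 / 2730 × 100 = 98.7546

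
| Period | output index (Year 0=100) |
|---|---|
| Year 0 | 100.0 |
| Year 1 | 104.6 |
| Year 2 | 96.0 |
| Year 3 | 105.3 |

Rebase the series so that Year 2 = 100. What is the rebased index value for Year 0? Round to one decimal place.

Rebased(Year 0) = 100.0 / 96.0 × 100 = 104.1667

104.2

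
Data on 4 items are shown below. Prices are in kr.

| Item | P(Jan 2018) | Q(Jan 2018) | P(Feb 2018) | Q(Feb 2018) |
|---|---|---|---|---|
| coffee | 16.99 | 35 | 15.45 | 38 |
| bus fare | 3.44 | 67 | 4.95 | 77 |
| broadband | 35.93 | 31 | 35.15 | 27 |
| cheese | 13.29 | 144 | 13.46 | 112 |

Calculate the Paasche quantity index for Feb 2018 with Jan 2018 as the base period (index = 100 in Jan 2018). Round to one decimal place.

87.8

Paasche quantity index uses current-period prices as weights.
ΣP(Feb 2018)·Q(Feb 2018) = 15.45×38 + 4.95×77 + 35.15×27 + 13.46×112 = 587.1 + 381.15 + 949.05 + 1507.52 = 3424.82
ΣP(Feb 2018)·Q(Jan 2018) = 15.45×35 + 4.95×67 + 35.15×31 + 13.46×144 = 540.75 + 331.65 + 1089.65 + 1938.24 = 3900.29
Index = 3424.82 / 3900.29 × 100 = 87.8094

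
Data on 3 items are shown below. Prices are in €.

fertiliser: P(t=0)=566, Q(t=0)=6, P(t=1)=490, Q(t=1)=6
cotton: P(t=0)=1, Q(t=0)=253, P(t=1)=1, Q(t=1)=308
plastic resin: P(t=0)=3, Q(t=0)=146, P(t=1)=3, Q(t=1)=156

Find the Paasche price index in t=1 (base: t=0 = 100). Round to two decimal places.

89.07

Paasche price index uses current-period quantities as weights.
ΣP(t=1)·Q(t=1) = 490×6 + 1×308 + 3×156 = 2940 + 308 + 468 = 3716
ΣP(t=0)·Q(t=1) = 566×6 + 1×308 + 3×156 = 3396 + 308 + 468 = 4172
Index = 3716 / 4172 × 100 = 89.0700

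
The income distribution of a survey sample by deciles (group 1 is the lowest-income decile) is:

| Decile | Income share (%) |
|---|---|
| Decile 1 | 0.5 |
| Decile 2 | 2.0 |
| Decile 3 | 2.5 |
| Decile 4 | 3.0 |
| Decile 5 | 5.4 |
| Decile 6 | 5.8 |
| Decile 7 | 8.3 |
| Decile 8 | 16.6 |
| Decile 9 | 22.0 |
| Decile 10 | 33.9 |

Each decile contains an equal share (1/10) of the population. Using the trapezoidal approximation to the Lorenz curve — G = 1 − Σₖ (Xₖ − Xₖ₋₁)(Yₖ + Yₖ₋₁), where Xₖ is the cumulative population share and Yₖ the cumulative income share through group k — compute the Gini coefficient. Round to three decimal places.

0.527

Cumulative income shares Yₖ: 0.0050, 0.0250, 0.0500, 0.0800, 0.1340, 0.1920, 0.2750, 0.4410, 0.6610, 1.0000
Σ (Xₖ−Xₖ₋₁)(Yₖ+Yₖ₋₁) = (1/10)(0.0050+0.0000) + (1/10)(0.0250+0.0050) + (1/10)(0.0500+0.0250) + (1/10)(0.0800+0.0500) + (1/10)(0.1340+0.0800) + (1/10)(0.1920+0.1340) + (1/10)(0.2750+0.1920) + (1/10)(0.4410+0.2750) + (1/10)(0.6610+0.4410) + (1/10)(1.0000+0.6610)
  = 0.0005 + 0.0030 + 0.0075 + 0.0130 + 0.0214 + 0.0326 + 0.0467 + 0.0716 + 0.1102 + 0.1661 = 0.4726
G = 1 − 0.4726 = 0.5274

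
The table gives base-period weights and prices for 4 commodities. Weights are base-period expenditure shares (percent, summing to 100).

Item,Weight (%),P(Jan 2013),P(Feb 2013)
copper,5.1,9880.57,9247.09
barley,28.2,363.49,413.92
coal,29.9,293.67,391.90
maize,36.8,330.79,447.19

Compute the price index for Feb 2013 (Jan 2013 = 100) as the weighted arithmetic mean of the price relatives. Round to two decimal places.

copper: 5.1 × (9247.09/9880.57) = 5.1 × 0.935886 = 4.7730
barley: 28.2 × (413.92/363.49) = 28.2 × 1.138738 = 32.1124
coal: 29.9 × (391.90/293.67) = 29.9 × 1.334491 = 39.9013
maize: 36.8 × (447.19/330.79) = 36.8 × 1.351885 = 49.7494
Index = Σ wᵢ·(p₁ᵢ/p₀ᵢ) = 4.7730 + 32.1124 + 39.9013 + 49.7494 = 126.5361

126.54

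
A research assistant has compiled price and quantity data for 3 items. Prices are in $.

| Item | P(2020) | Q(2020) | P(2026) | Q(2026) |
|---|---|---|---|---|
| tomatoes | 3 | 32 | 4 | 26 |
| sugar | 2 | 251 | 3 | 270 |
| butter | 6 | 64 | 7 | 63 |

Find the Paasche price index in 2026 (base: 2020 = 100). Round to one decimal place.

Paasche price index uses current-period quantities as weights.
ΣP(2026)·Q(2026) = 4×26 + 3×270 + 7×63 = 104 + 810 + 441 = 1355
ΣP(2020)·Q(2026) = 3×26 + 2×270 + 6×63 = 78 + 540 + 378 = 996
Index = 1355 / 996 × 100 = 136.0442

136.0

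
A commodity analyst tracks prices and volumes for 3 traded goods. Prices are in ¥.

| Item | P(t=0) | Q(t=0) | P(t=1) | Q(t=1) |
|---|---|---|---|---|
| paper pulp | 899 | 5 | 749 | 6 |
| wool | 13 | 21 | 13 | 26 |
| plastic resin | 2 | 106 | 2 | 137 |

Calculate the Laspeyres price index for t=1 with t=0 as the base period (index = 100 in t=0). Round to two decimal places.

Laspeyres price index uses base-period quantities as weights.
ΣP(t=1)·Q(t=0) = 749×5 + 13×21 + 2×106 = 3745 + 273 + 212 = 4230
ΣP(t=0)·Q(t=0) = 899×5 + 13×21 + 2×106 = 4495 + 273 + 212 = 4980
Index = 4230 / 4980 × 100 = 84.9398

84.94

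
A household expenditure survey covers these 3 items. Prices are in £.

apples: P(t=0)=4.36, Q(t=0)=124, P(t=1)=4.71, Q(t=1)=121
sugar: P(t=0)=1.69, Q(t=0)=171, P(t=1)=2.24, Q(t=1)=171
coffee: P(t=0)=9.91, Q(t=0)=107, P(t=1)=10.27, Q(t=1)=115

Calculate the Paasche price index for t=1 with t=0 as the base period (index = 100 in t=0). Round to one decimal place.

109.1

Paasche price index uses current-period quantities as weights.
ΣP(t=1)·Q(t=1) = 4.71×121 + 2.24×171 + 10.27×115 = 569.91 + 383.04 + 1181.05 = 2134
ΣP(t=0)·Q(t=1) = 4.36×121 + 1.69×171 + 9.91×115 = 527.56 + 288.99 + 1139.65 = 1956.2
Index = 2134 / 1956.2 × 100 = 109.0891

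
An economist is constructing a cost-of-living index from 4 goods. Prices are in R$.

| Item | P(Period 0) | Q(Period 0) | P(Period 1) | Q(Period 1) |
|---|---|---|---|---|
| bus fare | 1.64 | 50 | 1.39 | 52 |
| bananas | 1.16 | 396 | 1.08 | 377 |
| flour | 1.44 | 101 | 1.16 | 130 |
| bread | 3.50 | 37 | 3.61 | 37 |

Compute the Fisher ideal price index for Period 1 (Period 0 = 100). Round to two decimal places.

Laspeyres component (base-period weights):
ΣP(Period 1)Q(Period 0) = 1.39×50 + 1.08×396 + 1.16×101 + 3.61×37 = 69.5 + 427.68 + 117.16 + 133.57 = 747.91
ΣP(Period 0)Q(Period 0) = 1.64×50 + 1.16×396 + 1.44×101 + 3.50×37 = 82 + 459.36 + 145.44 + 129.5 = 816.3
L = 747.91 / 816.3 × 100 = 91.6220
Paasche component (current-period weights):
ΣP(Period 1)Q(Period 1) = 1.39×52 + 1.08×377 + 1.16×130 + 3.61×37 = 72.28 + 407.16 + 150.8 + 133.57 = 763.81
ΣP(Period 0)Q(Period 1) = 1.64×52 + 1.16×377 + 1.44×130 + 3.50×37 = 85.28 + 437.32 + 187.2 + 129.5 = 839.3
P = 763.81 / 839.3 × 100 = 91.0056
Fisher = √(L × P) = √(91.6220 × 91.0056) = 91.3133

91.31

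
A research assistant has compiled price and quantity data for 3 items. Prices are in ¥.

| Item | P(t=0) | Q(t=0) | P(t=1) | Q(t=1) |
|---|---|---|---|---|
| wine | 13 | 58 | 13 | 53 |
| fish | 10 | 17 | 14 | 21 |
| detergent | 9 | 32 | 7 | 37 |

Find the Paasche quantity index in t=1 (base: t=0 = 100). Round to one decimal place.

102.1

Paasche quantity index uses current-period prices as weights.
ΣP(t=1)·Q(t=1) = 13×53 + 14×21 + 7×37 = 689 + 294 + 259 = 1242
ΣP(t=1)·Q(t=0) = 13×58 + 14×17 + 7×32 = 754 + 238 + 224 = 1216
Index = 1242 / 1216 × 100 = 102.1382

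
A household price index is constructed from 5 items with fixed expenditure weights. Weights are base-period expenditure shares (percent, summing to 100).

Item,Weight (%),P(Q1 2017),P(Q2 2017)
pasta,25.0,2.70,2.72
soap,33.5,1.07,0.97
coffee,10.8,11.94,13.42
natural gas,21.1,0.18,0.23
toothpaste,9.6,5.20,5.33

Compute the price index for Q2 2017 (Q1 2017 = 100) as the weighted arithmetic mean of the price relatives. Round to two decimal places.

pasta: 25.0 × (2.72/2.70) = 25.0 × 1.007407 = 25.1852
soap: 33.5 × (0.97/1.07) = 33.5 × 0.906542 = 30.3692
coffee: 10.8 × (13.42/11.94) = 10.8 × 1.123953 = 12.1387
natural gas: 21.1 × (0.23/0.18) = 21.1 × 1.277778 = 26.9611
toothpaste: 9.6 × (5.33/5.20) = 9.6 × 1.025000 = 9.8400
Index = Σ wᵢ·(p₁ᵢ/p₀ᵢ) = 25.1852 + 30.3692 + 12.1387 + 26.9611 + 9.8400 = 104.4941

104.49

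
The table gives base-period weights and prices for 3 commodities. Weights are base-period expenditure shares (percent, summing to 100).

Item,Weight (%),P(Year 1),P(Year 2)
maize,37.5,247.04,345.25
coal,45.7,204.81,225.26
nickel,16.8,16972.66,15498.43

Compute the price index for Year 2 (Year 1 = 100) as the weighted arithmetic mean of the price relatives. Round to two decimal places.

maize: 37.5 × (345.25/247.04) = 37.5 × 1.397547 = 52.4080
coal: 45.7 × (225.26/204.81) = 45.7 × 1.099849 = 50.2631
nickel: 16.8 × (15498.43/16972.66) = 16.8 × 0.913141 = 15.3408
Index = Σ wᵢ·(p₁ᵢ/p₀ᵢ) = 52.4080 + 50.2631 + 15.3408 = 118.0119

118.01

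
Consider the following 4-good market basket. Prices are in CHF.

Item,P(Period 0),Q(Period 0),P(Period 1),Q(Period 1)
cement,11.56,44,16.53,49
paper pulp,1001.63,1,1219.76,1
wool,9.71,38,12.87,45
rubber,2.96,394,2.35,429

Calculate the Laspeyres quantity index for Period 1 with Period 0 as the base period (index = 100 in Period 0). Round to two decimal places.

107.53

Laspeyres quantity index uses base-period prices as weights.
ΣP(Period 0)·Q(Period 1) = 11.56×49 + 1001.63×1 + 9.71×45 + 2.96×429 = 566.44 + 1001.63 + 436.95 + 1269.84 = 3274.86
ΣP(Period 0)·Q(Period 0) = 11.56×44 + 1001.63×1 + 9.71×38 + 2.96×394 = 508.64 + 1001.63 + 368.98 + 1166.24 = 3045.49
Index = 3274.86 / 3045.49 × 100 = 107.5315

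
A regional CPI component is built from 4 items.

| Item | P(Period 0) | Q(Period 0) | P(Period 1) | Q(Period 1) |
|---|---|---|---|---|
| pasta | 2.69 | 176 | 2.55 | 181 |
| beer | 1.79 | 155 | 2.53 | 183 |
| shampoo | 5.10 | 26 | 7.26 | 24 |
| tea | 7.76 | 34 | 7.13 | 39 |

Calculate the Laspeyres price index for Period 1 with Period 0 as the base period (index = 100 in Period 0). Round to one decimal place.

110.9

Laspeyres price index uses base-period quantities as weights.
ΣP(Period 1)·Q(Period 0) = 2.55×176 + 2.53×155 + 7.26×26 + 7.13×34 = 448.8 + 392.15 + 188.76 + 242.42 = 1272.13
ΣP(Period 0)·Q(Period 0) = 2.69×176 + 1.79×155 + 5.10×26 + 7.76×34 = 473.44 + 277.45 + 132.6 + 263.84 = 1147.33
Index = 1272.13 / 1147.33 × 100 = 110.8774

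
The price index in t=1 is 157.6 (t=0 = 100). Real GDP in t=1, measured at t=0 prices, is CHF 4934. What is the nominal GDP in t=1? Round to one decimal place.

7776.0

Nominal = Real × (Index/100) = 4934 × (157.6/100)
        = 4934 × 1.576 = 7775.9840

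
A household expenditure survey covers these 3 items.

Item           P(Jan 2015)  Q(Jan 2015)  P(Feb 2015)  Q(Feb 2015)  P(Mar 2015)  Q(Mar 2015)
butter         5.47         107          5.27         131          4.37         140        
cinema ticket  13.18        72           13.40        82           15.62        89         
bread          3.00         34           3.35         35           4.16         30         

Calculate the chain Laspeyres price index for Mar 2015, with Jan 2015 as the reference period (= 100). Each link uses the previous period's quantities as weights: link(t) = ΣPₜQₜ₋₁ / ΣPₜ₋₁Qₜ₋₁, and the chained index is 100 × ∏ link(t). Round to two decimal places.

Link Jan 2015→Feb 2015:
ΣP(Feb 2015)Q(Jan 2015) = 5.27×107 + 13.40×72 + 3.35×34 = 563.89 + 964.8 + 113.9 = 1642.59
ΣP(Jan 2015)Q(Jan 2015) = 5.47×107 + 13.18×72 + 3.00×34 = 585.29 + 948.96 + 102 = 1636.25
link = 1642.59/1636.25 = 1.003875
Link Feb 2015→Mar 2015:
ΣP(Mar 2015)Q(Feb 2015) = 4.37×131 + 15.62×82 + 4.16×35 = 572.47 + 1280.84 + 145.6 = 1998.91
ΣP(Feb 2015)Q(Feb 2015) = 5.27×131 + 13.40×82 + 3.35×35 = 690.37 + 1098.8 + 117.25 = 1906.42
link = 1998.91/1906.42 = 1.048515
Chained index = 100 × 1.003875 × 1.048515 = 105.2578

105.26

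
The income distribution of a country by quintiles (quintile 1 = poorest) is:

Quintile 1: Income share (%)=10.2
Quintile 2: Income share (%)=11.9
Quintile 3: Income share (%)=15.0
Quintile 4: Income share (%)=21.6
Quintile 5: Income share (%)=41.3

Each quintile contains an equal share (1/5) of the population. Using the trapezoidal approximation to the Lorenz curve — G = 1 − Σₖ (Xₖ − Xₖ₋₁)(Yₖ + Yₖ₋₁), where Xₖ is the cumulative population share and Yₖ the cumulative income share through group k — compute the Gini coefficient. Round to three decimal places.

0.288

Cumulative income shares Yₖ: 0.1020, 0.2210, 0.3710, 0.5870, 1.0000
Σ (Xₖ−Xₖ₋₁)(Yₖ+Yₖ₋₁) = (1/5)(0.1020+0.0000) + (1/5)(0.2210+0.1020) + (1/5)(0.3710+0.2210) + (1/5)(0.5870+0.3710) + (1/5)(1.0000+0.5870)
  = 0.0204 + 0.0646 + 0.1184 + 0.1916 + 0.3174 = 0.7124
G = 1 − 0.7124 = 0.2876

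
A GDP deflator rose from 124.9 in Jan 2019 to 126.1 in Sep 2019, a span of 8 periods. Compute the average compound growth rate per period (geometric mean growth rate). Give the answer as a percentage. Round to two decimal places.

0.12%

Growth factor = (126.1/124.9)^(1/8) = (1.009608)^(1/8) = 1.001196
Growth rate = 1.001196 − 1 = 0.001196 = 0.1196%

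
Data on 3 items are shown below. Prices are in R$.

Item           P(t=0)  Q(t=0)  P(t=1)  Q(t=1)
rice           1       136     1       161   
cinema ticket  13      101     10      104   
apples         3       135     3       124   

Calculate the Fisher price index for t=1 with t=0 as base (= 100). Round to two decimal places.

83.55

Laspeyres component (base-period weights):
ΣP(t=1)Q(t=0) = 1×136 + 10×101 + 3×135 = 136 + 1010 + 405 = 1551
ΣP(t=0)Q(t=0) = 1×136 + 13×101 + 3×135 = 136 + 1313 + 405 = 1854
L = 1551 / 1854 × 100 = 83.6570
Paasche component (current-period weights):
ΣP(t=1)Q(t=1) = 1×161 + 10×104 + 3×124 = 161 + 1040 + 372 = 1573
ΣP(t=0)Q(t=1) = 1×161 + 13×104 + 3×124 = 161 + 1352 + 372 = 1885
P = 1573 / 1885 × 100 = 83.4483
Fisher = √(L × P) = √(83.6570 × 83.4483) = 83.5526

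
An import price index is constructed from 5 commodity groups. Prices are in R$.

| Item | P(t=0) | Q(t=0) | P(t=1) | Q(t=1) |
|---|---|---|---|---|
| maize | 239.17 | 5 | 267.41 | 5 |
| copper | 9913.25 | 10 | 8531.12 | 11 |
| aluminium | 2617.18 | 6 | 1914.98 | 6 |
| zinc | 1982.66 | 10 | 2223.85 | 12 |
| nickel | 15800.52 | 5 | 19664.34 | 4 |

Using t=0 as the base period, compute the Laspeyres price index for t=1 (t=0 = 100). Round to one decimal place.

101.8

Laspeyres price index uses base-period quantities as weights.
ΣP(t=1)·Q(t=0) = 267.41×5 + 8531.12×10 + 1914.98×6 + 2223.85×10 + 19664.34×5 = 1337.05 + 85311.2 + 11489.88 + 22238.5 + 98321.7 = 218698.33
ΣP(t=0)·Q(t=0) = 239.17×5 + 9913.25×10 + 2617.18×6 + 1982.66×10 + 15800.52×5 = 1195.85 + 99132.5 + 15703.08 + 19826.6 + 79002.6 = 214860.63
Index = 218698.33 / 214860.63 × 100 = 101.7861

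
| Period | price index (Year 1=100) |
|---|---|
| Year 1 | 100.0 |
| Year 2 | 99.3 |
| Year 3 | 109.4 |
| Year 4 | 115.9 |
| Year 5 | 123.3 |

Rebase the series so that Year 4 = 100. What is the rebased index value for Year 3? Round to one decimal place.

Rebased(Year 3) = 109.4 / 115.9 × 100 = 94.3917

94.4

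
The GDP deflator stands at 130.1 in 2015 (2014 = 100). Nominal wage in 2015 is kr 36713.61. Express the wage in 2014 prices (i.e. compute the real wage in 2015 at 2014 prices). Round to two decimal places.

Real = Nominal ÷ (Index/100) = 36713.61 ÷ (130.1/100)
     = 36713.61 ÷ 1.301 = 28219.5311

28219.53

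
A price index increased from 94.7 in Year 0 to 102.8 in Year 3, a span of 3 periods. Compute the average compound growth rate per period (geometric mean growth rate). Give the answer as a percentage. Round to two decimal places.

Growth factor = (102.8/94.7)^(1/3) = (1.085533)^(1/3) = 1.027735
Growth rate = 1.027735 − 1 = 0.027735 = 2.7735%

2.77%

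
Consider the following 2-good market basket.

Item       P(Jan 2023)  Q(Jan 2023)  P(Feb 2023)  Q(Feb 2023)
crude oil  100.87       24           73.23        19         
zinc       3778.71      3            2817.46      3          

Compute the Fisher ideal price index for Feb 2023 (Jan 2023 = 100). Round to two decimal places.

74.25

Laspeyres component (base-period weights):
ΣP(Feb 2023)Q(Jan 2023) = 73.23×24 + 2817.46×3 = 1757.52 + 8452.38 = 10209.9
ΣP(Jan 2023)Q(Jan 2023) = 100.87×24 + 3778.71×3 = 2420.88 + 11336.13 = 13757.01
L = 10209.9 / 13757.01 × 100 = 74.2160
Paasche component (current-period weights):
ΣP(Feb 2023)Q(Feb 2023) = 73.23×19 + 2817.46×3 = 1391.37 + 8452.38 = 9843.75
ΣP(Jan 2023)Q(Feb 2023) = 100.87×19 + 3778.71×3 = 1916.53 + 11336.13 = 13252.66
P = 9843.75 / 13252.66 × 100 = 74.2775
Fisher = √(L × P) = √(74.2160 × 74.2775) = 74.2468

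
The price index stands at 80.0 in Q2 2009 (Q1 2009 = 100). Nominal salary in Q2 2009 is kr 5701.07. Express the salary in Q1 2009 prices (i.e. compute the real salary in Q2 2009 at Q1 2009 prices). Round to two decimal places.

Real = Nominal ÷ (Index/100) = 5701.07 ÷ (80.0/100)
     = 5701.07 ÷ 0.800 = 7126.3375

7126.34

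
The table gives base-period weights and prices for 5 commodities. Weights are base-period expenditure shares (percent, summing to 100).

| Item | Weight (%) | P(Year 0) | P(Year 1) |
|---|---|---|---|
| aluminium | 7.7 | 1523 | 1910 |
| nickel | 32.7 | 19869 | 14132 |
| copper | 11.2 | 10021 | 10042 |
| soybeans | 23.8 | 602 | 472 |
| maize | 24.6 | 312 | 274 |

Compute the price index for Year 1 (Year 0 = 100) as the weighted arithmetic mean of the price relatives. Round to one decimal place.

84.4

aluminium: 7.7 × (1910/1523) = 7.7 × 1.254104 = 9.6566
nickel: 32.7 × (14132/19869) = 32.7 × 0.711259 = 23.2582
copper: 11.2 × (10042/10021) = 11.2 × 1.002096 = 11.2235
soybeans: 23.8 × (472/602) = 23.8 × 0.784053 = 18.6605
maize: 24.6 × (274/312) = 24.6 × 0.878205 = 21.6038
Index = Σ wᵢ·(p₁ᵢ/p₀ᵢ) = 9.6566 + 23.2582 + 11.2235 + 18.6605 + 21.6038 = 84.4025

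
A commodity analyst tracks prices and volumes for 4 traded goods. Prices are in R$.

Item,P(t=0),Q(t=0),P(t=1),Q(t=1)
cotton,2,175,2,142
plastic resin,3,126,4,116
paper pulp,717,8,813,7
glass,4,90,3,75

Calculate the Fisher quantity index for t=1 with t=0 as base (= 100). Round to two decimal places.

Laspeyres component (base-period weights):
ΣP(t=0)Q(t=1) = 2×142 + 3×116 + 717×7 + 4×75 = 284 + 348 + 5019 + 300 = 5951
ΣP(t=0)Q(t=0) = 2×175 + 3×126 + 717×8 + 4×90 = 350 + 378 + 5736 + 360 = 6824
L = 5951 / 6824 × 100 = 87.2069
Paasche component (current-period weights):
ΣP(t=1)Q(t=1) = 2×142 + 4×116 + 813×7 + 3×75 = 284 + 464 + 5691 + 225 = 6664
ΣP(t=1)Q(t=0) = 2×175 + 4×126 + 813×8 + 3×90 = 350 + 504 + 6504 + 270 = 7628
P = 6664 / 7628 × 100 = 87.3623
Fisher = √(L × P) = √(87.2069 × 87.3623) = 87.2846

87.28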